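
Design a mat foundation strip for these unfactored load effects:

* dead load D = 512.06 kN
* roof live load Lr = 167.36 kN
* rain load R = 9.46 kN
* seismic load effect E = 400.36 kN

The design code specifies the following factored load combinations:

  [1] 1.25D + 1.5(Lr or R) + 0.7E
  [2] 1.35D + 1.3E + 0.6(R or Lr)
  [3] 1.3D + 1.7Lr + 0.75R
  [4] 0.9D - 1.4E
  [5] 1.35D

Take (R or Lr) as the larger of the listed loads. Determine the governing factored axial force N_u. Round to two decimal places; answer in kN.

1312.17 kN

(Lr or R) → Lr = 167.36 kN; (R or Lr) → Lr = 167.36 kN.
[1] 1.25(512.06) + 1.5(167.36) + 0.7(400.36) = 640.08 + 251.04 + 280.25 = 1171.37
[2] 1.35(512.06) + 1.3(400.36) + 0.6(167.36) = 691.28 + 520.47 + 100.42 = 1312.17
[3] 1.3(512.06) + 1.7(167.36) + 0.75(9.46) = 665.68 + 284.51 + 7.10 = 957.29
[4] 0.9(512.06) - 1.4(400.36) = 460.85 - 560.50 = -99.65
[5] 1.35(512.06) = 691.28
The controlling combination is 2, giving 1312.17 kN.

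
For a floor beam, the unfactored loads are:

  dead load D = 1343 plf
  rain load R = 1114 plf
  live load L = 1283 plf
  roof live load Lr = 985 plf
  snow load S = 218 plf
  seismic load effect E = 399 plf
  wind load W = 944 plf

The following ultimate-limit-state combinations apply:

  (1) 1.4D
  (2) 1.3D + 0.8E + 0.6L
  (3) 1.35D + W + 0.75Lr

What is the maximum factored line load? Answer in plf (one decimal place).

3495.8 plf

(1) 1.4(1343) = 1880.2
(2) 1.3(1343) + 0.8(399) + 0.6(1283) = 2834.9
(3) 1.35(1343) + 1.0(944) + 0.75(985) = 3495.8
Maximum is from combination 3.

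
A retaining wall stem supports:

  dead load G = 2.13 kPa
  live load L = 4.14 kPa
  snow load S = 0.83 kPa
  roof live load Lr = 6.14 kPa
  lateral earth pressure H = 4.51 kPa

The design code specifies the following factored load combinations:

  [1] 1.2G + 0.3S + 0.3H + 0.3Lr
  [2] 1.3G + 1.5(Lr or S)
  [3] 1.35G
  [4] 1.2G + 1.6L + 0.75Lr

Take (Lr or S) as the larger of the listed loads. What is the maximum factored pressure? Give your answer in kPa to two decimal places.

13.79 kPa

(Lr or S) → Lr = 6.14 kPa.
[1] 1.2(2.13) + 0.3(0.83) + 0.3(4.51) + 0.3(6.14) = 2.56 + 0.25 + 1.35 + 1.84 = 6.00
[2] 1.3(2.13) + 1.5(6.14) = 2.77 + 9.21 = 11.98
[3] 1.35(2.13) = 2.88
[4] 1.2(2.13) + 1.6(4.14) + 0.75(6.14) = 2.56 + 6.62 + 4.61 = 13.79
The controlling combination is 4, giving 13.79 kPa.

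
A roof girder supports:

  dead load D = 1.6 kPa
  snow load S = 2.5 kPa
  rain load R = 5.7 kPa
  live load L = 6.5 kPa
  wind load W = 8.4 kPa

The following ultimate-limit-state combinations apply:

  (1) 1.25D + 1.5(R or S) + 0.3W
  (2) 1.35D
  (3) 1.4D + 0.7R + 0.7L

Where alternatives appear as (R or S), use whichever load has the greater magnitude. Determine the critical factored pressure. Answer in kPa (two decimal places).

(R or S) → R = 5.7 kPa.
(1) 1.25(1.6) + 1.5(5.7) + 0.3(8.4) = 13.07
(2) 1.35(1.6) = 2.16
(3) 1.4(1.6) + 0.7(5.7) + 0.7(6.5) = 10.78
Maximum is from combination 1.

13.07 kPa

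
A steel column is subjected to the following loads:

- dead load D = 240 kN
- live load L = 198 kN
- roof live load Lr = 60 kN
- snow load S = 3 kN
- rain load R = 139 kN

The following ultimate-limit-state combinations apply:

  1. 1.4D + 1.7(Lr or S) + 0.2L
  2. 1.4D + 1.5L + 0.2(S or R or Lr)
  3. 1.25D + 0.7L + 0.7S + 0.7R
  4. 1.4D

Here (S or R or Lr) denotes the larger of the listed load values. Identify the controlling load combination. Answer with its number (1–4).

Combination 2

(Lr or S) → Lr = 60 kN; (S or R or Lr) → R = 139 kN.
1. 1.4(240) + 1.7(60) + 0.2(198) = 477.60
2. 1.4(240) + 1.5(198) + 0.2(139) = 660.80
3. 1.25(240) + 0.7(198) + 0.7(3) + 0.7(139) = 538.00
4. 1.4(240) = 336.00
The largest value is 660.80 kN from combination 2.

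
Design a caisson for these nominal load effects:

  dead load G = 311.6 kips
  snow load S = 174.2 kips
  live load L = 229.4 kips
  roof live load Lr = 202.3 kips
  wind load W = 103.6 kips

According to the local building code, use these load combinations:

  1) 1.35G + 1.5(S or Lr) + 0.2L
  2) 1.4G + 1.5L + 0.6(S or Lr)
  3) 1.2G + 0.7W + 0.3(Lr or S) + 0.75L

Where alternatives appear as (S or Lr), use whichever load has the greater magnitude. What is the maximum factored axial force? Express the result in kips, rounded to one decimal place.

(S or Lr) → Lr = 202.3 kips; (Lr or S) → Lr = 202.3 kips.
1) 1.35(311.6) + 1.5(202.3) + 0.2(229.4) = 770.0
2) 1.4(311.6) + 1.5(229.4) + 0.6(202.3) = 436.2 + 344.1 + 121.4 = 901.7
3) 1.2(311.6) + 0.7(103.6) + 0.3(202.3) + 0.75(229.4) = 373.9 + 72.5 + 60.7 + 172.1 = 679.2
Maximum is from combination 2.

901.7 kips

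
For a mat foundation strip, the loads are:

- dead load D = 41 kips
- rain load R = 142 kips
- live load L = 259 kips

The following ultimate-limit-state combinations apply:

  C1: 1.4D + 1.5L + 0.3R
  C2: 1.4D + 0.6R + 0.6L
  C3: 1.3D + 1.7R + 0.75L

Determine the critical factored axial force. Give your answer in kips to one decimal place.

C1: 1.4(41) + 1.5(259) + 0.3(142) = 488.5
C2: 1.4(41) + 0.6(142) + 0.6(259) = 298.0
C3: 1.3(41) + 1.7(142) + 0.75(259) = 489.0
Maximum is from combination 3.

489.0 kips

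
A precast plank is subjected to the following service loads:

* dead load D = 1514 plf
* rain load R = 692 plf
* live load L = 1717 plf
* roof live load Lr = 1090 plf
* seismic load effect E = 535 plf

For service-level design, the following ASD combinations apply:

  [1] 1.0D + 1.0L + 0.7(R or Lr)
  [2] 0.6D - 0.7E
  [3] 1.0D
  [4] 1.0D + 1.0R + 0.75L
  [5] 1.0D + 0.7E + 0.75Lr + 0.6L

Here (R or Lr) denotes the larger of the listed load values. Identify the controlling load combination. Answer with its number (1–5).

Combination 1

(R or Lr) → Lr = 1090 plf.
[1] 1.0(1514) + 1.0(1717) + 0.7(1090) = 1514.0 + 1717.0 + 763.0 = 3994.0
[2] 0.6(1514) - 0.7(535) = 908.4 - 374.5 = 533.9
[3] 1.0(1514) = 1514.0
[4] 1.0(1514) + 1.0(692) + 0.75(1717) = 1514.0 + 692.0 + 1287.8 = 3493.8
[5] 1.0(1514) + 0.7(535) + 0.75(1090) + 0.6(1717) = 1514.0 + 374.5 + 817.5 + 1030.2 = 3736.2
The largest value is 3994.0 plf from combination 1.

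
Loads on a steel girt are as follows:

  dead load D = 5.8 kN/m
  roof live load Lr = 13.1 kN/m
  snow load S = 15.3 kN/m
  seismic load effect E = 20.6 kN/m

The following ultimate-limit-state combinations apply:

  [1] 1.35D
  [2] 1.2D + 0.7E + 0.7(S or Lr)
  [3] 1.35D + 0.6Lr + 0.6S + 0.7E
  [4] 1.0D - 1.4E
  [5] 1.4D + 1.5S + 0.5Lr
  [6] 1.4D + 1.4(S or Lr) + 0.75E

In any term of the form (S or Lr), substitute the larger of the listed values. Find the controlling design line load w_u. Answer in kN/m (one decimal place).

(S or Lr) → S = 15.3 kN/m.
[1] 1.35(5.8) = 7.8
[2] 1.2(5.8) + 0.7(20.6) + 0.7(15.3) = 7.0 + 14.4 + 10.7 = 32.1
[3] 1.35(5.8) + 0.6(13.1) + 0.6(15.3) + 0.7(20.6) = 7.8 + 7.9 + 9.2 + 14.4 = 39.3
[4] 1.0(5.8) - 1.4(20.6) = 5.8 - 28.8 = -23.0
[5] 1.4(5.8) + 1.5(15.3) + 0.5(13.1) = 37.6
[6] 1.4(5.8) + 1.4(15.3) + 0.75(20.6) = 8.1 + 21.4 + 15.5 = 45.0
Maximum is from combination 6.

45.0 kN/m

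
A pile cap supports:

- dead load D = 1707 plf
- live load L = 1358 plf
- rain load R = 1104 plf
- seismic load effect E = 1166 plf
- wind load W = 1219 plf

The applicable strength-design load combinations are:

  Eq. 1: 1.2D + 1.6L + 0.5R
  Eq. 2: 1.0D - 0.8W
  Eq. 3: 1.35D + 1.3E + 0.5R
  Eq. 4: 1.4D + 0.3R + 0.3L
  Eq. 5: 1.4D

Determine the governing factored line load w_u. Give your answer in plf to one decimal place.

Eq. 1: 1.2(1707) + 1.6(1358) + 0.5(1104) = 2048.4 + 2172.8 + 552.0 = 4773.2
Eq. 2: 1.0(1707) - 0.8(1219) = 1707.0 - 975.2 = 731.8
Eq. 3: 1.35(1707) + 1.3(1166) + 0.5(1104) = 2304.5 + 1515.8 + 552.0 = 4372.3
Eq. 4: 1.4(1707) + 0.3(1104) + 0.3(1358) = 2389.8 + 331.2 + 407.4 = 3128.4
Eq. 5: 1.4(1707) = 2389.8
Combination 1 governs: w_u = 4773.2 plf.

4773.2 plf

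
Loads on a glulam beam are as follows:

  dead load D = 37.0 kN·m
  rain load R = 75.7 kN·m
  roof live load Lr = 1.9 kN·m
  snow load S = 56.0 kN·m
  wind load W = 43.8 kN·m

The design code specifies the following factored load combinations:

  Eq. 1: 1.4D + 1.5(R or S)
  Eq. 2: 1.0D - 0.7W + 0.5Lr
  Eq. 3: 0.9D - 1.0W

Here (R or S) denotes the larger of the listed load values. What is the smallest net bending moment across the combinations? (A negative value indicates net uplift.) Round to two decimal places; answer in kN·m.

-10.50 kN·m

(R or S) → R = 75.7 kN·m.
Eq. 1: 1.4(37.0) + 1.5(75.7) = 51.80 + 113.55 = 165.35
Eq. 2: 1.0(37.0) - 0.7(43.8) + 0.5(1.9) = 37.00 - 30.66 + 0.95 = 7.29
Eq. 3: 0.9(37.0) - 1.0(43.8) = 33.30 - 43.80 = -10.50
Combination 3 gives the minimum: -10.50 kN·m.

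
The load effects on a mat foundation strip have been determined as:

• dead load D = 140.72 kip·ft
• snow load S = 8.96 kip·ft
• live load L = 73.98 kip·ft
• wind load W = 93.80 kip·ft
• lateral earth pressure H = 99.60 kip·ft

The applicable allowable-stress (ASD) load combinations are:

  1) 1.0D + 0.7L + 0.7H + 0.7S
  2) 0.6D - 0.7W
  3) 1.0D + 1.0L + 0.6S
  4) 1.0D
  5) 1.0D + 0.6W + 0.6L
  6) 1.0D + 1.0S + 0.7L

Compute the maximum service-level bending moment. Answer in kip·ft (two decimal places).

1) 1.0(140.72) + 0.7(73.98) + 0.7(99.60) + 0.7(8.96) = 140.72 + 51.79 + 69.72 + 6.27 = 268.50
2) 0.6(140.72) - 0.7(93.80) = 84.43 - 65.66 = 18.77
3) 1.0(140.72) + 1.0(73.98) + 0.6(8.96) = 140.72 + 73.98 + 5.38 = 220.08
4) 1.0(140.72) = 140.72
5) 1.0(140.72) + 0.6(93.80) + 0.6(73.98) = 140.72 + 56.28 + 44.39 = 241.39
6) 1.0(140.72) + 1.0(8.96) + 0.7(73.98) = 140.72 + 8.96 + 51.79 = 201.47
Maximum is from combination 1.

268.50 kip·ft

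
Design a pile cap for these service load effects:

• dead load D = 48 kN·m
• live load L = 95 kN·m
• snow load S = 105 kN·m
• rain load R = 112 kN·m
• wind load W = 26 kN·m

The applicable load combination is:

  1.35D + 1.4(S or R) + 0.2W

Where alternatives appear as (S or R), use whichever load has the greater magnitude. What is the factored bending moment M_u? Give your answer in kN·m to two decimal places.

226.80 kN·m

(S or R) → R = 112 kN·m.
1.35(48) + 1.4(112) + 0.2(26) = 226.80
M_u = 226.80 kN·m.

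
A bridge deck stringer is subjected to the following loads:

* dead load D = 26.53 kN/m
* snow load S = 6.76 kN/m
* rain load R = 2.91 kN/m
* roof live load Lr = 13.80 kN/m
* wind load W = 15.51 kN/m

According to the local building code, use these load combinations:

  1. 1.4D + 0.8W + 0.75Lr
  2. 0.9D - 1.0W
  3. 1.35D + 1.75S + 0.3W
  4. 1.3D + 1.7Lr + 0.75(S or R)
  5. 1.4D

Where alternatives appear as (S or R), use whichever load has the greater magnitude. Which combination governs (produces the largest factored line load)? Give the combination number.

(S or R) → S = 6.76 kN/m.
1. 1.4(26.53) + 0.8(15.51) + 0.75(13.80) = 37.14 + 12.41 + 10.35 = 59.90
2. 0.9(26.53) - 1.0(15.51) = 23.88 - 15.51 = 8.37
3. 1.35(26.53) + 1.75(6.76) + 0.3(15.51) = 35.82 + 11.83 + 4.65 = 52.30
4. 1.3(26.53) + 1.7(13.80) + 0.75(6.76) = 34.49 + 23.46 + 5.07 = 63.02
5. 1.4(26.53) = 37.14
The largest value is 63.02 kN/m from combination 4.

Combination 4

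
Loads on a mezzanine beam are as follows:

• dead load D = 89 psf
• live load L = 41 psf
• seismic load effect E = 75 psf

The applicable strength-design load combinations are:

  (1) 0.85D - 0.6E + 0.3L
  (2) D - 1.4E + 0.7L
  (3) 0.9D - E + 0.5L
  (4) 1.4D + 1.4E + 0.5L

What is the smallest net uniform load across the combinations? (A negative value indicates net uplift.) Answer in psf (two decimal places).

12.70 psf

(1) 0.85(89) - 0.6(75) + 0.3(41) = 75.65 - 45.00 + 12.30 = 42.95
(2) 1.0(89) - 1.4(75) + 0.7(41) = 89.00 - 105.00 + 28.70 = 12.70
(3) 0.9(89) - 1.0(75) + 0.5(41) = 80.10 - 75.00 + 20.50 = 25.60
(4) 1.4(89) + 1.4(75) + 0.5(41) = 124.60 + 105.00 + 20.50 = 250.10
Combination 2 gives the minimum: 12.70 psf.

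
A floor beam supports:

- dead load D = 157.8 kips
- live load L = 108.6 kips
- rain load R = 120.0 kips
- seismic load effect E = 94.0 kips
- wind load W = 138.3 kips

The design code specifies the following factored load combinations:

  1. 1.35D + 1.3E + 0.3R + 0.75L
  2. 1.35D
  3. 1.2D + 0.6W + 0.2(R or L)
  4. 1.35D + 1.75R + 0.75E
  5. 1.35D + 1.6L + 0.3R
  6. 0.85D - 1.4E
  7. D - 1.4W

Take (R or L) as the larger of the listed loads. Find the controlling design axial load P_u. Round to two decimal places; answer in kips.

(R or L) → R = 120.0 kips.
1. 1.35(157.8) + 1.3(94.0) + 0.3(120.0) + 0.75(108.6) = 213.03 + 122.20 + 36.00 + 81.45 = 452.68
2. 1.35(157.8) = 213.03
3. 1.2(157.8) + 0.6(138.3) + 0.2(120.0) = 189.36 + 82.98 + 24.00 = 296.34
4. 1.35(157.8) + 1.75(120.0) + 0.75(94.0) = 213.03 + 210.00 + 70.50 = 493.53
5. 1.35(157.8) + 1.6(108.6) + 0.3(120.0) = 213.03 + 173.76 + 36.00 = 422.79
6. 0.85(157.8) - 1.4(94.0) = 134.13 - 131.60 = 2.53
7. 1.0(157.8) - 1.4(138.3) = 157.80 - 193.62 = -35.82
Combination 4 governs: P_u = 493.53 kips.

493.53 kips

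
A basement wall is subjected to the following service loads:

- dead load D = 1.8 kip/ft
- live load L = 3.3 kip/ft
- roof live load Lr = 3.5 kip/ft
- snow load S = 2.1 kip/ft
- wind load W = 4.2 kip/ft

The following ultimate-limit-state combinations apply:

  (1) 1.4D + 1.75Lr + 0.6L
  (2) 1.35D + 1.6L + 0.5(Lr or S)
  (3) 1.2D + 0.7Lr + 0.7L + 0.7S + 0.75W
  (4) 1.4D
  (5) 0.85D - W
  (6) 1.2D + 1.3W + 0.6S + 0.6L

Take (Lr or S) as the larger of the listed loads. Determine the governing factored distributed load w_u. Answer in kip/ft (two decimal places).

11.54 kip/ft

(Lr or S) → Lr = 3.5 kip/ft.
(1) 1.4(1.8) + 1.75(3.5) + 0.6(3.3) = 2.52 + 6.13 + 1.98 = 10.63
(2) 1.35(1.8) + 1.6(3.3) + 0.5(3.5) = 2.43 + 5.28 + 1.75 = 9.46
(3) 1.2(1.8) + 0.7(3.5) + 0.7(3.3) + 0.7(2.1) + 0.75(4.2) = 2.16 + 2.45 + 2.31 + 1.47 + 3.15 = 11.54
(4) 1.4(1.8) = 2.52
(5) 0.85(1.8) - 1.0(4.2) = 1.53 - 4.20 = -2.67
(6) 1.2(1.8) + 1.3(4.2) + 0.6(2.1) + 0.6(3.3) = 2.16 + 5.46 + 1.26 + 1.98 = 10.86
The controlling combination is 3, giving 11.54 kip/ft.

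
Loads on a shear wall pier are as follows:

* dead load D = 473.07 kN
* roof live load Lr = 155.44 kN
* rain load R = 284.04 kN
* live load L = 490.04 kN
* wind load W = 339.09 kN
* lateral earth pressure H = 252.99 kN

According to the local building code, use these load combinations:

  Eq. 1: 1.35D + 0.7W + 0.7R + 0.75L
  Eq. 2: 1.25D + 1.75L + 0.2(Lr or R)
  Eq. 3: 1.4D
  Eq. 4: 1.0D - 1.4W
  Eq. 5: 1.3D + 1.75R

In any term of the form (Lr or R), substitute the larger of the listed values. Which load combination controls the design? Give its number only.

(Lr or R) → R = 284.04 kN.
Eq. 1: 1.35(473.07) + 0.7(339.09) + 0.7(284.04) + 0.75(490.04) = 1442.37
Eq. 2: 1.25(473.07) + 1.75(490.04) + 0.2(284.04) = 1505.72
Eq. 3: 1.4(473.07) = 662.30
Eq. 4: 1.0(473.07) - 1.4(339.09) = -1.66
Eq. 5: 1.3(473.07) + 1.75(284.04) = 1112.06
The largest value is 1505.72 kN from combination 2.

Combination 2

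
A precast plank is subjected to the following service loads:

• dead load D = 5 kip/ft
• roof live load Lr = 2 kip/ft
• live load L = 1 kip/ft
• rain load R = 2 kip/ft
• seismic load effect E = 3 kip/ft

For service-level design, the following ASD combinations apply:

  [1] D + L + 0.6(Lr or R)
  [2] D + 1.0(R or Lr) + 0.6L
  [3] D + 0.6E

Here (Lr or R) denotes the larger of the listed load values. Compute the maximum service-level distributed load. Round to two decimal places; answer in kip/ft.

(Lr or R) → Lr = 2 kip/ft; (R or Lr) → R = 2 kip/ft.
[1] 1.0(5) + 1.0(1) + 0.6(2) = 7.20
[2] 1.0(5) + 1.0(2) + 0.6(1) = 7.60
[3] 1.0(5) + 0.6(3) = 6.80
Maximum is from combination 2.

7.60 kip/ft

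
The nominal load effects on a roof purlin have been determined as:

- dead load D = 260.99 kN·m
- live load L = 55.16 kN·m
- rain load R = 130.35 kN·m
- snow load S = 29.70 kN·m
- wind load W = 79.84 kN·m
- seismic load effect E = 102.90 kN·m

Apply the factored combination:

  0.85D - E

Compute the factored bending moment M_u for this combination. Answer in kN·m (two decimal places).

118.94 kN·m

0.85(260.99) - 1.0(102.90) = 118.94
M_u = 118.94 kN·m.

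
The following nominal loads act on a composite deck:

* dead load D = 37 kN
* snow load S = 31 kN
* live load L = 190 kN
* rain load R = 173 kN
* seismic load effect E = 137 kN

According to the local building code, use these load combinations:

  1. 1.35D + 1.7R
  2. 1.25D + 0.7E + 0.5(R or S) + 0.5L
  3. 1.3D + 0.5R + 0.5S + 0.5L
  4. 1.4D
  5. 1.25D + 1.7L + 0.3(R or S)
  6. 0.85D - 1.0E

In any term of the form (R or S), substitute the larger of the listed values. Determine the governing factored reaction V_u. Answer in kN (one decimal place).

(R or S) → R = 173 kN.
1. 1.35(37) + 1.7(173) = 344.1
2. 1.25(37) + 0.7(137) + 0.5(173) + 0.5(190) = 323.7
3. 1.3(37) + 0.5(173) + 0.5(31) + 0.5(190) = 245.1
4. 1.4(37) = 51.8
5. 1.25(37) + 1.7(190) + 0.3(173) = 421.2
6. 0.85(37) - 1.0(137) = -105.6
The controlling combination is 5, giving 421.2 kN.

421.2 kN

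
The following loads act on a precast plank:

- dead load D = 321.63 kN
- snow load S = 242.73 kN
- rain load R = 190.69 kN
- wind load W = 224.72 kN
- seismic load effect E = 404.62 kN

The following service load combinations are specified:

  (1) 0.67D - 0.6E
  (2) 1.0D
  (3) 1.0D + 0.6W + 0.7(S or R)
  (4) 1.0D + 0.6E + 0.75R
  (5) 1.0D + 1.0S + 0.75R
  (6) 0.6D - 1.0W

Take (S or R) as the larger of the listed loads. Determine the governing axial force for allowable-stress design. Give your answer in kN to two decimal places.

707.42 kN

(S or R) → S = 242.73 kN.
(1) 0.67(321.63) - 0.6(404.62) = -27.28
(2) 1.0(321.63) = 321.63
(3) 1.0(321.63) + 0.6(224.72) + 0.7(242.73) = 626.37
(4) 1.0(321.63) + 0.6(404.62) + 0.75(190.69) = 707.42
(5) 1.0(321.63) + 1.0(242.73) + 0.75(190.69) = 707.38
(6) 0.6(321.63) - 1.0(224.72) = -31.74
Combination 4 governs: N = 707.42 kN.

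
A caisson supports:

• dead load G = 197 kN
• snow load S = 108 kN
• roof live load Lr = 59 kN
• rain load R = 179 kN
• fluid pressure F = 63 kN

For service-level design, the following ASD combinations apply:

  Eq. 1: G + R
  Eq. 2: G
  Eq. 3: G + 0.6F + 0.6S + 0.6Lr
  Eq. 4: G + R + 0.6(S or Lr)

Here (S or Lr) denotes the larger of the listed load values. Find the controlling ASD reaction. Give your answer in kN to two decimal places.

440.80 kN

(S or Lr) → S = 108 kN.
Eq. 1: 1.0(197) + 1.0(179) = 376.00
Eq. 2: 1.0(197) = 197.00
Eq. 3: 1.0(197) + 0.6(63) + 0.6(108) + 0.6(59) = 335.00
Eq. 4: 1.0(197) + 1.0(179) + 0.6(108) = 440.80
Maximum is from combination 4.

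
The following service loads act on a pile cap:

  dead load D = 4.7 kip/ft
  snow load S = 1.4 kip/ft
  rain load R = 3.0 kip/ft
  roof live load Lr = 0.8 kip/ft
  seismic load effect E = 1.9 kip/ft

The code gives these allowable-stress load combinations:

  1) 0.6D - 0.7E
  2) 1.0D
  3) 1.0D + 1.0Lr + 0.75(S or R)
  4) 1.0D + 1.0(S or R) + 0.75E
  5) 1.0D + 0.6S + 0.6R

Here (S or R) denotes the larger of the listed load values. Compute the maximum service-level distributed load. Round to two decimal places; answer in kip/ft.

(S or R) → R = 3.0 kip/ft.
1) 0.6(4.7) - 0.7(1.9) = 2.82 - 1.33 = 1.49
2) 1.0(4.7) = 4.70
3) 1.0(4.7) + 1.0(0.8) + 0.75(3.0) = 4.70 + 0.80 + 2.25 = 7.75
4) 1.0(4.7) + 1.0(3.0) + 0.75(1.9) = 4.70 + 3.00 + 1.43 = 9.13
5) 1.0(4.7) + 0.6(1.4) + 0.6(3.0) = 4.70 + 0.84 + 1.80 = 7.34
The controlling combination is 4, giving 9.13 kip/ft.

9.13 kip/ft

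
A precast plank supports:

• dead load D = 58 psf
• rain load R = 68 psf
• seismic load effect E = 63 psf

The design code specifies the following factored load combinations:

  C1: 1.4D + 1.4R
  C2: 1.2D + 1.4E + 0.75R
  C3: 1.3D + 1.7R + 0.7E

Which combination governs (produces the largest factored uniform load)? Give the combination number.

Combination 3

C1: 1.4(58) + 1.4(68) = 176.4
C2: 1.2(58) + 1.4(63) + 0.75(68) = 208.8
C3: 1.3(58) + 1.7(68) + 0.7(63) = 235.1
The largest value is 235.1 psf from combination 3.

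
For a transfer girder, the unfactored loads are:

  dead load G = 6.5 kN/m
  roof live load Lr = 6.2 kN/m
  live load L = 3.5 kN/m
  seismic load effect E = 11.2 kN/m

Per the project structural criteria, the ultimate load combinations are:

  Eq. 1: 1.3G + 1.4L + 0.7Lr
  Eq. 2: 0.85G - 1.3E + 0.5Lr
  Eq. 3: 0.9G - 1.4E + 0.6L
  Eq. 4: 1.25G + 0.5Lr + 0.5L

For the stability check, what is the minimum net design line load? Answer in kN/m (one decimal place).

-7.7 kN/m

Eq. 1: 1.3(6.5) + 1.4(3.5) + 0.7(6.2) = 8.5 + 4.9 + 4.3 = 17.7
Eq. 2: 0.85(6.5) - 1.3(11.2) + 0.5(6.2) = -5.9
Eq. 3: 0.9(6.5) - 1.4(11.2) + 0.6(3.5) = 5.9 - 15.7 + 2.1 = -7.7
Eq. 4: 1.25(6.5) + 0.5(6.2) + 0.5(3.5) = 8.1 + 3.1 + 1.8 = 13.0
Combination 3 gives the minimum: -7.7 kN/m.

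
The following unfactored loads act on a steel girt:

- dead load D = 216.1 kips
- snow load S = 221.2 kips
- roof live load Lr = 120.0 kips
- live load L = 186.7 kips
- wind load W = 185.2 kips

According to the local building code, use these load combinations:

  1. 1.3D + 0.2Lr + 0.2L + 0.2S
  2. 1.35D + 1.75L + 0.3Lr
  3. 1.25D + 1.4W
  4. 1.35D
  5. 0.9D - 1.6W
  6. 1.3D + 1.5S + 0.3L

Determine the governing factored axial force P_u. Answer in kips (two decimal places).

1. 1.3(216.1) + 0.2(120.0) + 0.2(186.7) + 0.2(221.2) = 280.93 + 24.00 + 37.34 + 44.24 = 386.51
2. 1.35(216.1) + 1.75(186.7) + 0.3(120.0) = 654.46
3. 1.25(216.1) + 1.4(185.2) = 270.13 + 259.28 = 529.41
4. 1.35(216.1) = 291.74
5. 0.9(216.1) - 1.6(185.2) = 194.49 - 296.32 = -101.83
6. 1.3(216.1) + 1.5(221.2) + 0.3(186.7) = 280.93 + 331.80 + 56.01 = 668.74
The controlling combination is 6, giving 668.74 kips.

668.74 kips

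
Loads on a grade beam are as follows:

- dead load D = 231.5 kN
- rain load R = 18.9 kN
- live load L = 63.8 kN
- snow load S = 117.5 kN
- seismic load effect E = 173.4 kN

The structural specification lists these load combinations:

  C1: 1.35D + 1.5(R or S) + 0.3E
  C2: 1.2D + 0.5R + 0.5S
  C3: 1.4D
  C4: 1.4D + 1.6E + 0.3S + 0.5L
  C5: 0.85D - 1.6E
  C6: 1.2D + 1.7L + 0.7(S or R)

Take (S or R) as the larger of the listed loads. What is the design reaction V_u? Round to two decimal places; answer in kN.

(R or S) → S = 117.5 kN; (S or R) → S = 117.5 kN.
C1: 1.35(231.5) + 1.5(117.5) + 0.3(173.4) = 312.53 + 176.25 + 52.02 = 540.80
C2: 1.2(231.5) + 0.5(18.9) + 0.5(117.5) = 277.80 + 9.45 + 58.75 = 346.00
C3: 1.4(231.5) = 324.10
C4: 1.4(231.5) + 1.6(173.4) + 0.3(117.5) + 0.5(63.8) = 324.10 + 277.44 + 35.25 + 31.90 = 668.69
C5: 0.85(231.5) - 1.6(173.4) = -80.67
C6: 1.2(231.5) + 1.7(63.8) + 0.7(117.5) = 277.80 + 108.46 + 82.25 = 468.51
Maximum is from combination 4.

668.69 kN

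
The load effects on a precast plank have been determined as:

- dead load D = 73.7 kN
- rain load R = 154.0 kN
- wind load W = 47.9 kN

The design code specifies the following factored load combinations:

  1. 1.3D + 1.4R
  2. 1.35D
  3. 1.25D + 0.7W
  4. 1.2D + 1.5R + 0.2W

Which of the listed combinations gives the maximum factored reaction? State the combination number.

1. 1.3(73.7) + 1.4(154.0) = 95.81 + 215.60 = 311.41
2. 1.35(73.7) = 99.50
3. 1.25(73.7) + 0.7(47.9) = 92.13 + 33.53 = 125.66
4. 1.2(73.7) + 1.5(154.0) + 0.2(47.9) = 88.44 + 231.00 + 9.58 = 329.02
The largest value is 329.02 kN from combination 4.

Combination 4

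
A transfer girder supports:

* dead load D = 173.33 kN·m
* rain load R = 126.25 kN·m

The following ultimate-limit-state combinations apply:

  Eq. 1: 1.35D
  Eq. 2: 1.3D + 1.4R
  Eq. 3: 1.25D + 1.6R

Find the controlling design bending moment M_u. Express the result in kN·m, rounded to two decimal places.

418.66 kN·m

Eq. 1: 1.35(173.33) = 234.00
Eq. 2: 1.3(173.33) + 1.4(126.25) = 225.33 + 176.75 = 402.08
Eq. 3: 1.25(173.33) + 1.6(126.25) = 216.66 + 202.00 = 418.66
Maximum is from combination 3.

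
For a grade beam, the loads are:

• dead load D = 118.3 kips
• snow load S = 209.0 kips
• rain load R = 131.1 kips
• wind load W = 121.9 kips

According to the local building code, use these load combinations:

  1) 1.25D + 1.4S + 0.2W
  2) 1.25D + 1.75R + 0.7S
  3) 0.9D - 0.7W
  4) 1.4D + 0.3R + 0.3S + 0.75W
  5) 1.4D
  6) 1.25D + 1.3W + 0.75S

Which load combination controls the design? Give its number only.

1) 1.25(118.3) + 1.4(209.0) + 0.2(121.9) = 464.9
2) 1.25(118.3) + 1.75(131.1) + 0.7(209.0) = 523.6
3) 0.9(118.3) - 0.7(121.9) = 21.1
4) 1.4(118.3) + 0.3(131.1) + 0.3(209.0) + 0.75(121.9) = 359.1
5) 1.4(118.3) = 165.6
6) 1.25(118.3) + 1.3(121.9) + 0.75(209.0) = 463.1
The largest value is 523.6 kips from combination 2.

Combination 2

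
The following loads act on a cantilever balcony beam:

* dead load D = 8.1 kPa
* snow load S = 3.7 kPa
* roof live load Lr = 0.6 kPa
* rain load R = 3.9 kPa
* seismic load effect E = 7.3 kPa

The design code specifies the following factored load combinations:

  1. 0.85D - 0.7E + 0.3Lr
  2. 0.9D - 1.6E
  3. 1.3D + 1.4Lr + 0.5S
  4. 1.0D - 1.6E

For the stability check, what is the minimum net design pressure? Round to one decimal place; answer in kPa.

-4.4 kPa

1. 0.85(8.1) - 0.7(7.3) + 0.3(0.6) = 6.9 - 5.1 + 0.2 = 2.0
2. 0.9(8.1) - 1.6(7.3) = 7.3 - 11.7 = -4.4
3. 1.3(8.1) + 1.4(0.6) + 0.5(3.7) = 10.5 + 0.8 + 1.9 = 13.2
4. 1.0(8.1) - 1.6(7.3) = 8.1 - 11.7 = -3.6
Combination 2 gives the minimum: -4.4 kPa.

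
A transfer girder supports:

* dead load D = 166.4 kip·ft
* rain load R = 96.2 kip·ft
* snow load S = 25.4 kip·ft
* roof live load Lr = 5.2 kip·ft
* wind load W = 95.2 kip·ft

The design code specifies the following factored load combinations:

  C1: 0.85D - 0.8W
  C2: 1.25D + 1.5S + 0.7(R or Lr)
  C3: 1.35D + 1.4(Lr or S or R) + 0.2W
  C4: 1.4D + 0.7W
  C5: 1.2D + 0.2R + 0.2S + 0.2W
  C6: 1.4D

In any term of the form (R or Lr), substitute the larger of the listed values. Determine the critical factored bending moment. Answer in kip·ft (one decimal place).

(R or Lr) → R = 96.2 kip·ft; (Lr or S or R) → R = 96.2 kip·ft.
C1: 0.85(166.4) - 0.8(95.2) = 65.3
C2: 1.25(166.4) + 1.5(25.4) + 0.7(96.2) = 208.0 + 38.1 + 67.3 = 313.4
C3: 1.35(166.4) + 1.4(96.2) + 0.2(95.2) = 378.4
C4: 1.4(166.4) + 0.7(95.2) = 233.0 + 66.6 = 299.6
C5: 1.2(166.4) + 0.2(96.2) + 0.2(25.4) + 0.2(95.2) = 199.7 + 19.2 + 5.1 + 19.0 = 243.0
C6: 1.4(166.4) = 233.0
Maximum is from combination 3.

378.4 kip·ft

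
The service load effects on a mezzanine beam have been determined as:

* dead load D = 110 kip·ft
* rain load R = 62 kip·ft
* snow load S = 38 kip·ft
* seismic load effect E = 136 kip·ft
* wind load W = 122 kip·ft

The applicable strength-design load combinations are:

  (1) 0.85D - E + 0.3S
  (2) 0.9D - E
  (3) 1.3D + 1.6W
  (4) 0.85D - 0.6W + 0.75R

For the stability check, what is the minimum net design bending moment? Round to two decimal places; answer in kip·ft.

-37.00 kip·ft

(1) 0.85(110) - 1.0(136) + 0.3(38) = 93.50 - 136.00 + 11.40 = -31.10
(2) 0.9(110) - 1.0(136) = 99.00 - 136.00 = -37.00
(3) 1.3(110) + 1.6(122) = 143.00 + 195.20 = 338.20
(4) 0.85(110) - 0.6(122) + 0.75(62) = 93.50 - 73.20 + 46.50 = 66.80
Combination 2 gives the minimum: -37.00 kip·ft.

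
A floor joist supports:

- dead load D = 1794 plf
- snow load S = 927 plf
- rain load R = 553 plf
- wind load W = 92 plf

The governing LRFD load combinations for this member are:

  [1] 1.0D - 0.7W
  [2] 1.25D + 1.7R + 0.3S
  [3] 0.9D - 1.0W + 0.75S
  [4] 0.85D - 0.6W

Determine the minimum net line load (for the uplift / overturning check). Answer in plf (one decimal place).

1469.7 plf

[1] 1.0(1794) - 0.7(92) = 1794.0 - 64.4 = 1729.6
[2] 1.25(1794) + 1.7(553) + 0.3(927) = 2242.5 + 940.1 + 278.1 = 3460.7
[3] 0.9(1794) - 1.0(92) + 0.75(927) = 1614.6 - 92.0 + 695.3 = 2217.9
[4] 0.85(1794) - 0.6(92) = 1524.9 - 55.2 = 1469.7
Combination 4 gives the minimum: 1469.7 plf.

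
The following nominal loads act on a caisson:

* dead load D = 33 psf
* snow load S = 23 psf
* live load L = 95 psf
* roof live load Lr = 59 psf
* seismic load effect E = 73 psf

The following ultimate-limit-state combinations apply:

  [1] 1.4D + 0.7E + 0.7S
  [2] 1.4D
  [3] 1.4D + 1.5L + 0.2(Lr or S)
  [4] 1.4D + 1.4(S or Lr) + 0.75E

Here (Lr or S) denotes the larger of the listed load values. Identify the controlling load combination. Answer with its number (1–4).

(Lr or S) → Lr = 59 psf; (S or Lr) → Lr = 59 psf.
[1] 1.4(33) + 0.7(73) + 0.7(23) = 113.4
[2] 1.4(33) = 46.2
[3] 1.4(33) + 1.5(95) + 0.2(59) = 200.5
[4] 1.4(33) + 1.4(59) + 0.75(73) = 183.6
The largest value is 200.5 psf from combination 3.

Combination 3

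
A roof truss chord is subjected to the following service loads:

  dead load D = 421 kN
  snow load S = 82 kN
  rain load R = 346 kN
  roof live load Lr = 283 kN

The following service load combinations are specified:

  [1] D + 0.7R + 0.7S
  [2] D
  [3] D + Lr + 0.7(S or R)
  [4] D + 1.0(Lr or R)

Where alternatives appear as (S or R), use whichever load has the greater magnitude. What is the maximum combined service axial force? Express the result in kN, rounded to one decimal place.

946.2 kN

(S or R) → R = 346 kN; (Lr or R) → R = 346 kN.
[1] 1.0(421) + 0.7(346) + 0.7(82) = 421.0 + 242.2 + 57.4 = 720.6
[2] 1.0(421) = 421.0
[3] 1.0(421) + 1.0(283) + 0.7(346) = 421.0 + 283.0 + 242.2 = 946.2
[4] 1.0(421) + 1.0(346) = 421.0 + 346.0 = 767.0
Maximum is from combination 3.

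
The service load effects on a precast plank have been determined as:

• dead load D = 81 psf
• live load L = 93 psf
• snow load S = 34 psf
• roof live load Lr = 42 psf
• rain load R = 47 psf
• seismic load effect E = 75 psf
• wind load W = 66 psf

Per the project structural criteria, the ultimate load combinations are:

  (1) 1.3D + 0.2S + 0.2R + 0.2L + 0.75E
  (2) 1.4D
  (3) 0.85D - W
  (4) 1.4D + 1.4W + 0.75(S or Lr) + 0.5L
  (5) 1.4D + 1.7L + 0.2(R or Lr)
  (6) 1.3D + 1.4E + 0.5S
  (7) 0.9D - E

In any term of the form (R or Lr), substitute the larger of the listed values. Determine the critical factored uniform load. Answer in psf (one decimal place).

283.8 psf

(S or Lr) → Lr = 42 psf; (R or Lr) → R = 47 psf.
(1) 1.3(81) + 0.2(34) + 0.2(47) + 0.2(93) + 0.75(75) = 196.4
(2) 1.4(81) = 113.4
(3) 0.85(81) - 1.0(66) = 2.9
(4) 1.4(81) + 1.4(66) + 0.75(42) + 0.5(93) = 283.8
(5) 1.4(81) + 1.7(93) + 0.2(47) = 280.9
(6) 1.3(81) + 1.4(75) + 0.5(34) = 227.3
(7) 0.9(81) - 1.0(75) = -2.1
The controlling combination is 4, giving 283.8 psf.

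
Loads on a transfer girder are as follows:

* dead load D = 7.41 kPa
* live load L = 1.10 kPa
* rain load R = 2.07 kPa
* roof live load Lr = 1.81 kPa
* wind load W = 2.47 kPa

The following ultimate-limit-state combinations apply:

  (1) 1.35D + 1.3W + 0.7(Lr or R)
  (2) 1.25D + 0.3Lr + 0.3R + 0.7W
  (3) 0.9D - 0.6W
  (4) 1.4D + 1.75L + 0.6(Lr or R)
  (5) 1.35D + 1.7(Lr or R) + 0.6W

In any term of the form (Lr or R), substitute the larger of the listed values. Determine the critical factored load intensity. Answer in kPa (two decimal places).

(Lr or R) → R = 2.07 kPa.
(1) 1.35(7.41) + 1.3(2.47) + 0.7(2.07) = 14.66
(2) 1.25(7.41) + 0.3(1.81) + 0.3(2.07) + 0.7(2.47) = 12.16
(3) 0.9(7.41) - 0.6(2.47) = 5.19
(4) 1.4(7.41) + 1.75(1.10) + 0.6(2.07) = 13.54
(5) 1.35(7.41) + 1.7(2.07) + 0.6(2.47) = 15.00
Combination 5 governs: q_u = 15.00 kPa.

15.00 kPa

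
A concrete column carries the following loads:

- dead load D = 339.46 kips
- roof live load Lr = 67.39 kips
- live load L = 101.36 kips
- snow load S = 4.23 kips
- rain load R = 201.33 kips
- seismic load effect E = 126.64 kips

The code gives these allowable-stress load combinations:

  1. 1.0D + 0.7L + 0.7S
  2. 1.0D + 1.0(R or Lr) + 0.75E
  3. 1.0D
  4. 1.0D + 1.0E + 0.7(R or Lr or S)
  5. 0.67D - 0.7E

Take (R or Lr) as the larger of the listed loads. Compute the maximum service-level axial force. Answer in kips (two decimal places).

635.77 kips

(R or Lr) → R = 201.33 kips; (R or Lr or S) → R = 201.33 kips.
1. 1.0(339.46) + 0.7(101.36) + 0.7(4.23) = 339.46 + 70.95 + 2.96 = 413.37
2. 1.0(339.46) + 1.0(201.33) + 0.75(126.64) = 339.46 + 201.33 + 94.98 = 635.77
3. 1.0(339.46) = 339.46
4. 1.0(339.46) + 1.0(126.64) + 0.7(201.33) = 339.46 + 126.64 + 140.93 = 607.03
5. 0.67(339.46) - 0.7(126.64) = 227.44 - 88.65 = 138.79
Combination 2 governs: P = 635.77 kips.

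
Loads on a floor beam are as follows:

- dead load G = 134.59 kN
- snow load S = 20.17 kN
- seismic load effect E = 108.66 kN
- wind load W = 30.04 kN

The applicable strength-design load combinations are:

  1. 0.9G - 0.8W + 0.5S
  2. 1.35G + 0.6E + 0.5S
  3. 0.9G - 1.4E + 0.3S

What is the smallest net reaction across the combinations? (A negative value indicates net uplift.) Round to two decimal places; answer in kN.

-24.94 kN

1. 0.9(134.59) - 0.8(30.04) + 0.5(20.17) = 107.18
2. 1.35(134.59) + 0.6(108.66) + 0.5(20.17) = 256.98
3. 0.9(134.59) - 1.4(108.66) + 0.3(20.17) = 121.13 - 152.12 + 6.05 = -24.94
Combination 3 gives the minimum: -24.94 kN.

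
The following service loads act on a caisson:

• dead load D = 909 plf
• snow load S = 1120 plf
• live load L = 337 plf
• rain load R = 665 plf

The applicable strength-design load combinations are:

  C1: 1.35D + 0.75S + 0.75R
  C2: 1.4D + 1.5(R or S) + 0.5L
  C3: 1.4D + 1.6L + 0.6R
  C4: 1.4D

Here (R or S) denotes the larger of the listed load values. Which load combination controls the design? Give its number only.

Combination 2

(R or S) → S = 1120 plf.
C1: 1.35(909) + 0.75(1120) + 0.75(665) = 1227.15 + 840.00 + 498.75 = 2565.90
C2: 1.4(909) + 1.5(1120) + 0.5(337) = 1272.60 + 1680.00 + 168.50 = 3121.10
C3: 1.4(909) + 1.6(337) + 0.6(665) = 1272.60 + 539.20 + 399.00 = 2210.80
C4: 1.4(909) = 1272.60
The largest value is 3121.10 plf from combination 2.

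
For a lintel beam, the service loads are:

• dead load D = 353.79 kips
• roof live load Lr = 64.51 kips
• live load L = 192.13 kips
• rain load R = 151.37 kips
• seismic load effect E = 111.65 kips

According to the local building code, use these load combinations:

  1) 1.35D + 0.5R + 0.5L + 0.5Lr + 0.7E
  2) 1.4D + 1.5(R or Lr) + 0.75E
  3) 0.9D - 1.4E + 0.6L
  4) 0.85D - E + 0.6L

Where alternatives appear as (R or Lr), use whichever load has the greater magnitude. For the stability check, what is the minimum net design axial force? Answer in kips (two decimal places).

(R or Lr) → R = 151.37 kips.
1) 1.35(353.79) + 0.5(151.37) + 0.5(192.13) + 0.5(64.51) + 0.7(111.65) = 759.78
2) 1.4(353.79) + 1.5(151.37) + 0.75(111.65) = 806.10
3) 0.9(353.79) - 1.4(111.65) + 0.6(192.13) = 277.38
4) 0.85(353.79) - 1.0(111.65) + 0.6(192.13) = 304.35
Combination 3 gives the minimum: 277.38 kips.

277.38 kips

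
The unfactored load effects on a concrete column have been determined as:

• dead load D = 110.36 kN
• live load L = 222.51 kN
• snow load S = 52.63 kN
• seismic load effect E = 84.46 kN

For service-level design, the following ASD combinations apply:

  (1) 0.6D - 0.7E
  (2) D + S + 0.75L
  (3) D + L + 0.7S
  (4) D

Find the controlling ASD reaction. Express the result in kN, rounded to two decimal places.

369.71 kN

(1) 0.6(110.36) - 0.7(84.46) = 7.09
(2) 1.0(110.36) + 1.0(52.63) + 0.75(222.51) = 110.36 + 52.63 + 166.88 = 329.87
(3) 1.0(110.36) + 1.0(222.51) + 0.7(52.63) = 110.36 + 222.51 + 36.84 = 369.71
(4) 1.0(110.36) = 110.36
The controlling combination is 3, giving 369.71 kN.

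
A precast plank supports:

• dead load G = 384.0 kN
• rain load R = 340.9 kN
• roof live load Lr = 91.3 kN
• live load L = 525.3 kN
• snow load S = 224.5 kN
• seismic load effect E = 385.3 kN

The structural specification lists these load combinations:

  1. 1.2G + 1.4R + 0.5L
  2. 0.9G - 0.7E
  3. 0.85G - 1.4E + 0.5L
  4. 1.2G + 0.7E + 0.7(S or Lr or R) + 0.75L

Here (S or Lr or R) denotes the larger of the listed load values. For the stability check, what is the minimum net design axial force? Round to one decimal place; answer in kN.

49.6 kN

(S or Lr or R) → R = 340.9 kN.
1. 1.2(384.0) + 1.4(340.9) + 0.5(525.3) = 1200.7
2. 0.9(384.0) - 0.7(385.3) = 345.6 - 269.7 = 75.9
3. 0.85(384.0) - 1.4(385.3) + 0.5(525.3) = 49.6
4. 1.2(384.0) + 0.7(385.3) + 0.7(340.9) + 0.75(525.3) = 460.8 + 269.7 + 238.6 + 394.0 = 1363.1
Combination 3 gives the minimum: 49.6 kN.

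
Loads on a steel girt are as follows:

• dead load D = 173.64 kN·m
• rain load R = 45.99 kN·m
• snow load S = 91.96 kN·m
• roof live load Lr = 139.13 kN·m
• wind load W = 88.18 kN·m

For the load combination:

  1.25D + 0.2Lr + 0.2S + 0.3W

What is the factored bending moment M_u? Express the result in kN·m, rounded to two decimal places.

289.72 kN·m

1.25(173.64) + 0.2(139.13) + 0.2(91.96) + 0.3(88.18) = 289.72
M_u = 289.72 kN·m.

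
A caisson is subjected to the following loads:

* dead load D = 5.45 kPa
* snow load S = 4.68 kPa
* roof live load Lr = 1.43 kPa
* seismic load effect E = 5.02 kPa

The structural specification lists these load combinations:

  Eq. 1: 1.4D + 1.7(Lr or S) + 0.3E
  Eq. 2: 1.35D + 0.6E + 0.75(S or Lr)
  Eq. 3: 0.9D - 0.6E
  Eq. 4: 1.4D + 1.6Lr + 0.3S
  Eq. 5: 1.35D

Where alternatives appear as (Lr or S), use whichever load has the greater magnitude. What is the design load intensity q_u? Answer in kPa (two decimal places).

(Lr or S) → S = 4.68 kPa; (S or Lr) → S = 4.68 kPa.
Eq. 1: 1.4(5.45) + 1.7(4.68) + 0.3(5.02) = 17.09
Eq. 2: 1.35(5.45) + 0.6(5.02) + 0.75(4.68) = 13.88
Eq. 3: 0.9(5.45) - 0.6(5.02) = 1.89
Eq. 4: 1.4(5.45) + 1.6(1.43) + 0.3(4.68) = 11.32
Eq. 5: 1.35(5.45) = 7.36
Combination 1 governs: q_u = 17.09 kPa.

17.09 kPa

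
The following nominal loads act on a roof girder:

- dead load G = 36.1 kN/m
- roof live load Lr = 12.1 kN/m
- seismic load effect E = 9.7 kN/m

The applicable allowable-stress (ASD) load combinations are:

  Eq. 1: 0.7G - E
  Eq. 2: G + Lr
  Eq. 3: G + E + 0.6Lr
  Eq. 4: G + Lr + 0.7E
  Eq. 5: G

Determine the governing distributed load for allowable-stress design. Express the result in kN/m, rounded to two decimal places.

Eq. 1: 0.7(36.1) - 1.0(9.7) = 25.27 - 9.70 = 15.57
Eq. 2: 1.0(36.1) + 1.0(12.1) = 36.10 + 12.10 = 48.20
Eq. 3: 1.0(36.1) + 1.0(9.7) + 0.6(12.1) = 36.10 + 9.70 + 7.26 = 53.06
Eq. 4: 1.0(36.1) + 1.0(12.1) + 0.7(9.7) = 36.10 + 12.10 + 6.79 = 54.99
Eq. 5: 1.0(36.1) = 36.10
Maximum is from combination 4.

54.99 kN/m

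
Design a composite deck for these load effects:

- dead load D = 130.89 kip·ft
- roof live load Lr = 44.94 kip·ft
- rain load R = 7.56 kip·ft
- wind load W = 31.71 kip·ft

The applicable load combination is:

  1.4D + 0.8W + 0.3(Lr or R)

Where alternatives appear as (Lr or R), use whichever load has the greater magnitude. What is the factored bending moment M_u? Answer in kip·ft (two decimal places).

(Lr or R) → Lr = 44.94 kip·ft.
1.4(130.89) + 0.8(31.71) + 0.3(44.94) = 183.25 + 25.37 + 13.48 = 222.10
M_u = 222.10 kip·ft.

222.10 kip·ft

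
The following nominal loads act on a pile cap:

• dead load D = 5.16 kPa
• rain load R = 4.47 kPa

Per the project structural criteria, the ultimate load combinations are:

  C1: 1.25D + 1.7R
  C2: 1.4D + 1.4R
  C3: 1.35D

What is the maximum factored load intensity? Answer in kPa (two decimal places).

C1: 1.25(5.16) + 1.7(4.47) = 6.45 + 7.60 = 14.05
C2: 1.4(5.16) + 1.4(4.47) = 7.22 + 6.26 = 13.48
C3: 1.35(5.16) = 6.97
Combination 1 governs: q_u = 14.05 kPa.

14.05 kPa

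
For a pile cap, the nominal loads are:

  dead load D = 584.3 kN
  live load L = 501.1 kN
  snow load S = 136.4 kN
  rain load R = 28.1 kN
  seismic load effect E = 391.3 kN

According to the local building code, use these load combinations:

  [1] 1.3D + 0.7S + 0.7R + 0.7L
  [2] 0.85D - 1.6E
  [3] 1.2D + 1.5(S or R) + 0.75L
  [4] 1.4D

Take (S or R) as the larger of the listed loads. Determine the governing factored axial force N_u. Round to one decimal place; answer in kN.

(S or R) → S = 136.4 kN.
[1] 1.3(584.3) + 0.7(136.4) + 0.7(28.1) + 0.7(501.1) = 1225.5
[2] 0.85(584.3) - 1.6(391.3) = 496.7 - 626.1 = -129.4
[3] 1.2(584.3) + 1.5(136.4) + 0.75(501.1) = 701.2 + 204.6 + 375.8 = 1281.6
[4] 1.4(584.3) = 818.0
The controlling combination is 3, giving 1281.6 kN.

1281.6 kN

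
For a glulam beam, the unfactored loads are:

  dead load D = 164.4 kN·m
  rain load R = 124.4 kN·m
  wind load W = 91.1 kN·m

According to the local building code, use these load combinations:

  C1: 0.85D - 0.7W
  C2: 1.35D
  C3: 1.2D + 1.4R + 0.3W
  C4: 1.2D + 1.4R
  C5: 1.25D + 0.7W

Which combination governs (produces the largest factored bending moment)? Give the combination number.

Combination 3

C1: 0.85(164.4) - 0.7(91.1) = 76.0
C2: 1.35(164.4) = 221.9
C3: 1.2(164.4) + 1.4(124.4) + 0.3(91.1) = 398.8
C4: 1.2(164.4) + 1.4(124.4) = 371.4
C5: 1.25(164.4) + 0.7(91.1) = 269.3
The largest value is 398.8 kN·m from combination 3.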